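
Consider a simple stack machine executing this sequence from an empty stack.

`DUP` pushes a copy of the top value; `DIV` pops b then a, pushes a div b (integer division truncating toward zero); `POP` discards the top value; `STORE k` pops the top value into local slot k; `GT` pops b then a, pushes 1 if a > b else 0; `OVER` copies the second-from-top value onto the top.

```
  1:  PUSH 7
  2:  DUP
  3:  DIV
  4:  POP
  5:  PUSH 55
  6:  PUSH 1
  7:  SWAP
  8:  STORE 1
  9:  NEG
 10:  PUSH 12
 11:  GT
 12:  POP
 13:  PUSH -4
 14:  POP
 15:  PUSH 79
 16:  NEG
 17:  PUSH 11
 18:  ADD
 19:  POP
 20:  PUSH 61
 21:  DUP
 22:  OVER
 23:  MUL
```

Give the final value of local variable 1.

PUSH 7  → [7]
DUP     → [7, 7]
DIV     → [1]
POP     → []
PUSH 55 → [55]
PUSH 1  → [55, 1]
SWAP    → [1, 55]
STORE 1 → [1]
NEG     → [-1]
PUSH 12 → [-1, 12]
GT      → [0]
POP     → []
PUSH -4 → [-4]
POP     → []
PUSH 79 → [79]
NEG     → [-79]
PUSH 11 → [-79, 11]
ADD     → [-68]
POP     → []
PUSH 61 → [61]
DUP     → [61, 61]
OVER    → [61, 61, 61]
MUL     → [61, 3721]

55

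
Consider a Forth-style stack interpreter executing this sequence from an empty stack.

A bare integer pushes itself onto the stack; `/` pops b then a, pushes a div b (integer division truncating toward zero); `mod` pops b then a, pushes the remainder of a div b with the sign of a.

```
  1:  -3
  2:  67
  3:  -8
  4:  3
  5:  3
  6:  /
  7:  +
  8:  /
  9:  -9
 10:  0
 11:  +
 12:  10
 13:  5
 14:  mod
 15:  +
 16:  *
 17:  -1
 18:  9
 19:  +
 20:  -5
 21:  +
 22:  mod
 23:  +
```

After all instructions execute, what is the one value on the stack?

-3

-3  -> -3
67  -> -3 67
-8  -> -3 67 -8
3   -> -3 67 -8 3
3   -> -3 67 -8 3 3
/   -> -3 67 -8 1
+   -> -3 67 -7
/   -> -3 -9
-9  -> -3 -9 -9
0   -> -3 -9 -9 0
+   -> -3 -9 -9
10  -> -3 -9 -9 10
5   -> -3 -9 -9 10 5
mod -> -3 -9 -9 0
+   -> -3 -9 -9
*   -> -3 81
-1  -> -3 81 -1
9   -> -3 81 -1 9
+   -> -3 81 8
-5  -> -3 81 8 -5
+   -> -3 81 3
mod -> -3 0
+   -> -3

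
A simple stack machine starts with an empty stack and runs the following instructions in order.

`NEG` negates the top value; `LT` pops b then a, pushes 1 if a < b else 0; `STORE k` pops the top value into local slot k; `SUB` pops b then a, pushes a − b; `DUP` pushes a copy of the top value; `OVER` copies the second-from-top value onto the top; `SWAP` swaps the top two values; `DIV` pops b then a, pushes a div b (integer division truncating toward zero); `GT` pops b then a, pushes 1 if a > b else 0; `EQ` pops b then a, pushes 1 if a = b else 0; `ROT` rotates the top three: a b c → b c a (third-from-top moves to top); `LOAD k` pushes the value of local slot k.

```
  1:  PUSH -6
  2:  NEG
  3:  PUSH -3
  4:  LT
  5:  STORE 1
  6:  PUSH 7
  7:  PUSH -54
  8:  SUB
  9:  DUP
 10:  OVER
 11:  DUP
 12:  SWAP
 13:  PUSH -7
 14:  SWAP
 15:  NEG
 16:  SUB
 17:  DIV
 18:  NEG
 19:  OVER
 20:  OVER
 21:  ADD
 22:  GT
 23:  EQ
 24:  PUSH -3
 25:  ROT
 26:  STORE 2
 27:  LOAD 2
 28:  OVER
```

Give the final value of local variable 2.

PUSH -6  -> -6
NEG      -> 6
PUSH -3  -> 6 -3
LT       -> 0
STORE 1  -> (empty)
PUSH 7   -> 7
PUSH -54 -> 7 -54
SUB      -> 61
DUP      -> 61 61
OVER     -> 61 61 61
DUP      -> 61 61 61 61
SWAP     -> 61 61 61 61
PUSH -7  -> 61 61 61 61 -7
SWAP     -> 61 61 61 -7 61
NEG      -> 61 61 61 -7 -61
SUB      -> 61 61 61 54
DIV      -> 61 61 1
NEG      -> 61 61 -1
OVER     -> 61 61 -1 61
OVER     -> 61 61 -1 61 -1
ADD      -> 61 61 -1 60
GT       -> 61 61 0
EQ       -> 61 0
PUSH -3  -> 61 0 -3
ROT      -> 0 -3 61
STORE 2  -> 0 -3
LOAD 2   -> 0 -3 61
OVER     -> 0 -3 61 -3

61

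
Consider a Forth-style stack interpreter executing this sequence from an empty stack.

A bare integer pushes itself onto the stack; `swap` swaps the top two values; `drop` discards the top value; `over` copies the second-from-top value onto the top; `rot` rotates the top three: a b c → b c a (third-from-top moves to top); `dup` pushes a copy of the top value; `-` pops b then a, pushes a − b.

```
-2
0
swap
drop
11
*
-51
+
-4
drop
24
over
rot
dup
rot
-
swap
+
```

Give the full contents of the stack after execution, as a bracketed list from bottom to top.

[24, -51]

-2   -> [-2]
0    -> [-2, 0]
swap -> [0, -2]
drop -> [0]
11   -> [0, 11]
*    -> [0]
-51  -> [0, -51]
+    -> [-51]
-4   -> [-51, -4]
drop -> [-51]
24   -> [-51, 24]
over -> [-51, 24, -51]
rot  -> [24, -51, -51]
dup  -> [24, -51, -51, -51]
rot  -> [24, -51, -51, -51]
-    -> [24, -51, 0]
swap -> [24, 0, -51]
+    -> [24, -51]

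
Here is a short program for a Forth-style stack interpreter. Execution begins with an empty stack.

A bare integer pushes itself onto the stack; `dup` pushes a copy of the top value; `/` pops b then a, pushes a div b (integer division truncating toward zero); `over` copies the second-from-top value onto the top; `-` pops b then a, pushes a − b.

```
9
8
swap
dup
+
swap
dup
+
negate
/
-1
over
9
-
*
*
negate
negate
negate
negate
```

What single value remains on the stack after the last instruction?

-10

9       9
8       9 8
swap    8 9
dup     8 9 9
+       8 18
swap    18 8
dup     18 8 8
+       18 16
negate  18 -16
/       -1
-1      -1 -1
over    -1 -1 -1
9       -1 -1 -1 9
-       -1 -1 -10
*       -1 10
*       -10
negate  10
negate  -10
negate  10
negate  -10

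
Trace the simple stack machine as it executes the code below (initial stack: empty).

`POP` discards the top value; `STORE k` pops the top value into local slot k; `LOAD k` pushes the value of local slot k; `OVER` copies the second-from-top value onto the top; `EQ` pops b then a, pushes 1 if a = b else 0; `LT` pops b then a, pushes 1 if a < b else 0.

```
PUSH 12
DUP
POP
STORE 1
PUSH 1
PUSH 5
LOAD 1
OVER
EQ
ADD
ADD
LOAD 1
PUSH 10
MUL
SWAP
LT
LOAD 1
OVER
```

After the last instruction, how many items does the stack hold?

PUSH 12 → 12
DUP     → 12 12
POP     → 12
STORE 1 → (empty)
PUSH 1  → 1
PUSH 5  → 1 5
LOAD 1  → 1 5 12
OVER    → 1 5 12 5
EQ      → 1 5 0
ADD     → 1 5
ADD     → 6
LOAD 1  → 6 12
PUSH 10 → 6 12 10
MUL     → 6 120
SWAP    → 120 6
LT      → 0
LOAD 1  → 0 12
OVER    → 0 12 0

3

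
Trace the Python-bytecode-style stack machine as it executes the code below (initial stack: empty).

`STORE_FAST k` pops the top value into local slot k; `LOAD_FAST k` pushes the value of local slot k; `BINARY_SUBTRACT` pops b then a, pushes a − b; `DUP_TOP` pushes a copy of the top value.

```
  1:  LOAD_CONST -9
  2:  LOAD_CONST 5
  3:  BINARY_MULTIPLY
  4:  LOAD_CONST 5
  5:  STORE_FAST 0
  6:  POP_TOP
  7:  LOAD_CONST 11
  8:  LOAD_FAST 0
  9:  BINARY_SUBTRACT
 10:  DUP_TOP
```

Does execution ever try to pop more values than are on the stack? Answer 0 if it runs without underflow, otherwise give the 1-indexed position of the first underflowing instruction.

LOAD_CONST -9   -> -9
LOAD_CONST 5    -> -9 5
BINARY_MULTIPLY -> -45
LOAD_CONST 5    -> -45 5
STORE_FAST 0    -> -45
POP_TOP         -> (empty)
LOAD_CONST 11   -> 11
LOAD_FAST 0     -> 11 5
BINARY_SUBTRACT -> 6
DUP_TOP         -> 6 6

0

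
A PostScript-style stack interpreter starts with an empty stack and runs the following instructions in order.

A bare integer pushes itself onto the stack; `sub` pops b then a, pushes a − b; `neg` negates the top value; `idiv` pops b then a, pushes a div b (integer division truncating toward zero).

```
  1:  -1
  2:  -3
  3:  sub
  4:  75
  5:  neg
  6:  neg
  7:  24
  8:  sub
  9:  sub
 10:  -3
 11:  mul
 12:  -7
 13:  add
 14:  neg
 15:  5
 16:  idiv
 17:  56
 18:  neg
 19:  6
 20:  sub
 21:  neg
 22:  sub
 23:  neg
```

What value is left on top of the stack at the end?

-1   -> [-1]
-3   -> [-1, -3]
sub  -> [2]
75   -> [2, 75]
neg  -> [2, -75]
neg  -> [2, 75]
24   -> [2, 75, 24]
sub  -> [2, 51]
sub  -> [-49]
-3   -> [-49, -3]
mul  -> [147]
-7   -> [147, -7]
add  -> [140]
neg  -> [-140]
5    -> [-140, 5]
idiv -> [-28]
56   -> [-28, 56]
neg  -> [-28, -56]
6    -> [-28, -56, 6]
sub  -> [-28, -62]
neg  -> [-28, 62]
sub  -> [-90]
neg  -> [90]

90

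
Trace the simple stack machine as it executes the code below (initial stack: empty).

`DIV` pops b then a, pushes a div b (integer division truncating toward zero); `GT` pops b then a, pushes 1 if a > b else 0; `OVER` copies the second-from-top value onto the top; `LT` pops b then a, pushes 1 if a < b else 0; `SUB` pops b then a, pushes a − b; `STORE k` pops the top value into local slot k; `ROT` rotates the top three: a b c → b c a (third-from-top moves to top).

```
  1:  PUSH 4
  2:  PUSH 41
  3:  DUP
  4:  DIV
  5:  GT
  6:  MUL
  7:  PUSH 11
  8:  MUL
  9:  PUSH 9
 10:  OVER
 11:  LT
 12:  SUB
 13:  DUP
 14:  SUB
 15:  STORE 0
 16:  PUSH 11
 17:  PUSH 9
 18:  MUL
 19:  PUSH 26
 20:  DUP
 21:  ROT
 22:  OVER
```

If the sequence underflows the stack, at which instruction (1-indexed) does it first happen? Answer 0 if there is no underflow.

PUSH 4   4
PUSH 41  4 41
DUP      4 41 41
DIV      4 1
GT       1
MUL  — needs 2 operands, stack has 1 → underflow

6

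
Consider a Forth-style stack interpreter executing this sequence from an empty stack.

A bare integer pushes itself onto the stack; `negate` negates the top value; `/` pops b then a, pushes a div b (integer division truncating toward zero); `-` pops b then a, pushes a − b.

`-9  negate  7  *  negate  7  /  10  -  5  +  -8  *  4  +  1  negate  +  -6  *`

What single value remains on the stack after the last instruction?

-9      [-9]
negate  [9]
7       [9, 7]
*       [63]
negate  [-63]
7       [-63, 7]
/       [-9]
10      [-9, 10]
-       [-19]
5       [-19, 5]
+       [-14]
-8      [-14, -8]
*       [112]
4       [112, 4]
+       [116]
1       [116, 1]
negate  [116, -1]
+       [115]
-6      [115, -6]
*       [-690]

-690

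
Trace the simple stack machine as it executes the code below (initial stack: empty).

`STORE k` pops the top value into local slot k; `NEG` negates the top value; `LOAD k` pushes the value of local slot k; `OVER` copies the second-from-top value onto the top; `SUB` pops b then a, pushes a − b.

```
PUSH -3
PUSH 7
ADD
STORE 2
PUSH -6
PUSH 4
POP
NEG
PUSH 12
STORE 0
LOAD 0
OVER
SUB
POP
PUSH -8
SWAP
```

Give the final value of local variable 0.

PUSH -3 : [-3]
PUSH 7  : [-3, 7]
ADD     : [4]
STORE 2 : []
PUSH -6 : [-6]
PUSH 4  : [-6, 4]
POP     : [-6]
NEG     : [6]
PUSH 12 : [6, 12]
STORE 0 : [6]
LOAD 0  : [6, 12]
OVER    : [6, 12, 6]
SUB     : [6, 6]
POP     : [6]
PUSH -8 : [6, -8]
SWAP    : [-8, 6]

12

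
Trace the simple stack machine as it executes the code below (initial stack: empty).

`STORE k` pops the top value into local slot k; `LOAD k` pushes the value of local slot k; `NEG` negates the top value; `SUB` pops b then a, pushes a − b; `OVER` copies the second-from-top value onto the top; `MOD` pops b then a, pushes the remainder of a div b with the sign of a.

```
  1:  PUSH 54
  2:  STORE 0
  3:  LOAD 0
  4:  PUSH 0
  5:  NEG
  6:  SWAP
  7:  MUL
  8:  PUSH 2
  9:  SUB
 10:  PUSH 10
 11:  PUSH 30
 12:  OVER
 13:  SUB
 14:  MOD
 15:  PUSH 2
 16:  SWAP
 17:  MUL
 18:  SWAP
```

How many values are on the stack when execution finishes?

PUSH 54 : [54]
STORE 0 : []
LOAD 0  : [54]
PUSH 0  : [54, 0]
NEG     : [54, 0]
SWAP    : [0, 54]
MUL     : [0]
PUSH 2  : [0, 2]
SUB     : [-2]
PUSH 10 : [-2, 10]
PUSH 30 : [-2, 10, 30]
OVER    : [-2, 10, 30, 10]
SUB     : [-2, 10, 20]
MOD     : [-2, 10]
PUSH 2  : [-2, 10, 2]
SWAP    : [-2, 2, 10]
MUL     : [-2, 20]
SWAP    : [20, -2]

2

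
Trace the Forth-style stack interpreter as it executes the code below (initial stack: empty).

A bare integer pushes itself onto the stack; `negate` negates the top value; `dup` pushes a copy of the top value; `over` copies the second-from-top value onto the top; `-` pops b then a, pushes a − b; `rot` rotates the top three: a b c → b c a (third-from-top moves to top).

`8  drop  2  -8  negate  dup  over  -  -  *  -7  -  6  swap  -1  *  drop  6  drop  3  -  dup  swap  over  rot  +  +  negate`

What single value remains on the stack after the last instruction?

-9

8       [8]
drop    []
2       [2]
-8      [2, -8]
negate  [2, 8]
dup     [2, 8, 8]
over    [2, 8, 8, 8]
-       [2, 8, 0]
-       [2, 8]
*       [16]
-7      [16, -7]
-       [23]
6       [23, 6]
swap    [6, 23]
-1      [6, 23, -1]
*       [6, -23]
drop    [6]
6       [6, 6]
drop    [6]
3       [6, 3]
-       [3]
dup     [3, 3]
swap    [3, 3]
over    [3, 3, 3]
rot     [3, 3, 3]
+       [3, 6]
+       [9]
negate  [-9]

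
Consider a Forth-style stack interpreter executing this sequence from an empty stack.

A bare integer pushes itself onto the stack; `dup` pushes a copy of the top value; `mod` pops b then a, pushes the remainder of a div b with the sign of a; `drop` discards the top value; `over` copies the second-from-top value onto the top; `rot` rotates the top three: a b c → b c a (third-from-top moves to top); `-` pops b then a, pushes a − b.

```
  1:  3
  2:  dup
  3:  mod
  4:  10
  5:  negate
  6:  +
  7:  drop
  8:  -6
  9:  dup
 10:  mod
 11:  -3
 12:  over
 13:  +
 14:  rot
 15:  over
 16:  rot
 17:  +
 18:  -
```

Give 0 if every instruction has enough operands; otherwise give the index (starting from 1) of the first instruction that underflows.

3      : 3
dup    : 3 3
mod    : 0
10     : 0 10
negate : 0 -10
+      : -10
drop   : (empty)
-6     : -6
dup    : -6 -6
mod    : 0
-3     : 0 -3
over   : 0 -3 0
+      : 0 -3
rot  — needs 3 operands, stack has 2 → underflow

14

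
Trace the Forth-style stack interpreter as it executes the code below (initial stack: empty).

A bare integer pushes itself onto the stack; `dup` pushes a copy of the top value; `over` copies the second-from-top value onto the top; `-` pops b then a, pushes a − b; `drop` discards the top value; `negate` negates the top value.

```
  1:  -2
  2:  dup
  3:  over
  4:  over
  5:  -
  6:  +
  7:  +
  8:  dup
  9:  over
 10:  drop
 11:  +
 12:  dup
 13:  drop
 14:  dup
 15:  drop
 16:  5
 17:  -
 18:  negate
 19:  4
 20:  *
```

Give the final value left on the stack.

52

-2     -> -2
dup    -> -2 -2
over   -> -2 -2 -2
over   -> -2 -2 -2 -2
-      -> -2 -2 0
+      -> -2 -2
+      -> -4
dup    -> -4 -4
over   -> -4 -4 -4
drop   -> -4 -4
+      -> -8
dup    -> -8 -8
drop   -> -8
dup    -> -8 -8
drop   -> -8
5      -> -8 5
-      -> -13
negate -> 13
4      -> 13 4
*      -> 52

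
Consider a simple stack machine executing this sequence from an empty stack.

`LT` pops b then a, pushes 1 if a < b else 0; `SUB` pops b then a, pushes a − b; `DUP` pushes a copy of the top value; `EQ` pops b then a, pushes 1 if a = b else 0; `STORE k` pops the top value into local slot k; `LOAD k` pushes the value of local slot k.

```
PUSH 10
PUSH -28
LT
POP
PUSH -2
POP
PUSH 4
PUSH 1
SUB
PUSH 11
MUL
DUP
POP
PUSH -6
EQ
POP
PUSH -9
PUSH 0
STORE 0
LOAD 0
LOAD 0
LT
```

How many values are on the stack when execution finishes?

PUSH 10  -> 10
PUSH -28 -> 10 -28
LT       -> 0
POP      -> (empty)
PUSH -2  -> -2
POP      -> (empty)
PUSH 4   -> 4
PUSH 1   -> 4 1
SUB      -> 3
PUSH 11  -> 3 11
MUL      -> 33
DUP      -> 33 33
POP      -> 33
PUSH -6  -> 33 -6
EQ       -> 0
POP      -> (empty)
PUSH -9  -> -9
PUSH 0   -> -9 0
STORE 0  -> -9
LOAD 0   -> -9 0
LOAD 0   -> -9 0 0
LT       -> -9 0

2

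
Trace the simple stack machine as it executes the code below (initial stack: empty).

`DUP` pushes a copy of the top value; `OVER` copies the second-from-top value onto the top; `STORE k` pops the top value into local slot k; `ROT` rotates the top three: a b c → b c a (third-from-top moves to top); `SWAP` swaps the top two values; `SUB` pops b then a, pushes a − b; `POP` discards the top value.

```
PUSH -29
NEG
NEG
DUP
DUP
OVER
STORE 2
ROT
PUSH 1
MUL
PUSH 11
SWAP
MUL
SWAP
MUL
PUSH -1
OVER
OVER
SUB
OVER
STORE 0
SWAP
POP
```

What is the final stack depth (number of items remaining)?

PUSH -29 → [-29]
NEG      → [29]
NEG      → [-29]
DUP      → [-29, -29]
DUP      → [-29, -29, -29]
OVER     → [-29, -29, -29, -29]
STORE 2  → [-29, -29, -29]
ROT      → [-29, -29, -29]
PUSH 1   → [-29, -29, -29, 1]
MUL      → [-29, -29, -29]
PUSH 11  → [-29, -29, -29, 11]
SWAP     → [-29, -29, 11, -29]
MUL      → [-29, -29, -319]
SWAP     → [-29, -319, -29]
MUL      → [-29, 9251]
PUSH -1  → [-29, 9251, -1]
OVER     → [-29, 9251, -1, 9251]
OVER     → [-29, 9251, -1, 9251, -1]
SUB      → [-29, 9251, -1, 9252]
OVER     → [-29, 9251, -1, 9252, -1]
STORE 0  → [-29, 9251, -1, 9252]
SWAP     → [-29, 9251, 9252, -1]
POP      → [-29, 9251, 9252]

3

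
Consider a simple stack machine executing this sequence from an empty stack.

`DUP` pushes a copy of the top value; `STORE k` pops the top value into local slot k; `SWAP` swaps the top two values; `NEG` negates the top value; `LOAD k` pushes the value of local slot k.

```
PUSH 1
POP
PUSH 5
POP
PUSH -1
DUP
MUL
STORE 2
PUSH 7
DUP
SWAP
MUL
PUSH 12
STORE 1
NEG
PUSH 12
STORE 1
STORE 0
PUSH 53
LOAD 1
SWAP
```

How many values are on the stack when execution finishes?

2

PUSH 1  : [1]
POP     : []
PUSH 5  : [5]
POP     : []
PUSH -1 : [-1]
DUP     : [-1, -1]
MUL     : [1]
STORE 2 : []
PUSH 7  : [7]
DUP     : [7, 7]
SWAP    : [7, 7]
MUL     : [49]
PUSH 12 : [49, 12]
STORE 1 : [49]
NEG     : [-49]
PUSH 12 : [-49, 12]
STORE 1 : [-49]
STORE 0 : []
PUSH 53 : [53]
LOAD 1  : [53, 12]
SWAP    : [12, 53]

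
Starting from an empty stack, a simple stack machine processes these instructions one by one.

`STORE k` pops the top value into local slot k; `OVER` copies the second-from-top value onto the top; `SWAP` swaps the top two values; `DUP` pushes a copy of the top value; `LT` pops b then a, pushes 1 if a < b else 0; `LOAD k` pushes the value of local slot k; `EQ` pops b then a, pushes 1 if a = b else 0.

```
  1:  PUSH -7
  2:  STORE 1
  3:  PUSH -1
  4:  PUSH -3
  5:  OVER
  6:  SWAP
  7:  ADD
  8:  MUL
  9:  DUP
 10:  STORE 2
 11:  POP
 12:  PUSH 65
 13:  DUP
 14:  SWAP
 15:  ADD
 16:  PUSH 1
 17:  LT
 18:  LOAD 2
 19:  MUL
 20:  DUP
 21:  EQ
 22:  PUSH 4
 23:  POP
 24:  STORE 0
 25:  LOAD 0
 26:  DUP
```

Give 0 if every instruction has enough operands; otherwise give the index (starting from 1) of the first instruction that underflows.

0

PUSH -7 : -7
STORE 1 : (empty)
PUSH -1 : -1
PUSH -3 : -1 -3
OVER    : -1 -3 -1
SWAP    : -1 -1 -3
ADD     : -1 -4
MUL     : 4
DUP     : 4 4
STORE 2 : 4
POP     : (empty)
PUSH 65 : 65
DUP     : 65 65
SWAP    : 65 65
ADD     : 130
PUSH 1  : 130 1
LT      : 0
LOAD 2  : 0 4
MUL     : 0
DUP     : 0 0
EQ      : 1
PUSH 4  : 1 4
POP     : 1
STORE 0 : (empty)
LOAD 0  : 1
DUP     : 1 1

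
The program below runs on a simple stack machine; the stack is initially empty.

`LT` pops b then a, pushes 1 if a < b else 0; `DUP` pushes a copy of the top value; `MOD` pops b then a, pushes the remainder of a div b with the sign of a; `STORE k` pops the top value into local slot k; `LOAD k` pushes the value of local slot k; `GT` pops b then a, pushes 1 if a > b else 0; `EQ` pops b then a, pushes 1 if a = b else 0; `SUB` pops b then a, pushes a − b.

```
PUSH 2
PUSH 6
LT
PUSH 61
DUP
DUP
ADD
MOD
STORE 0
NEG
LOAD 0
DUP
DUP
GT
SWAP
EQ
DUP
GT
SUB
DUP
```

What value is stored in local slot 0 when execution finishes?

PUSH 2  → 2
PUSH 6  → 2 6
LT      → 1
PUSH 61 → 1 61
DUP     → 1 61 61
DUP     → 1 61 61 61
ADD     → 1 61 122
MOD     → 1 61
STORE 0 → 1
NEG     → -1
LOAD 0  → -1 61
DUP     → -1 61 61
DUP     → -1 61 61 61
GT      → -1 61 0
SWAP    → -1 0 61
EQ      → -1 0
DUP     → -1 0 0
GT      → -1 0
SUB     → -1
DUP     → -1 -1

61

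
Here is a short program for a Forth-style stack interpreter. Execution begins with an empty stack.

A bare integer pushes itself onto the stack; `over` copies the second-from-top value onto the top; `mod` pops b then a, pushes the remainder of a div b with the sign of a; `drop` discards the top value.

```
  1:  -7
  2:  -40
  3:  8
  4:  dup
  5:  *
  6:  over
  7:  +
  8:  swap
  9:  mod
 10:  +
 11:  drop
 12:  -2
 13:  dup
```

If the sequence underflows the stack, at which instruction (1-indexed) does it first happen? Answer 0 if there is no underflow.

-7   → [-7]
-40  → [-7, -40]
8    → [-7, -40, 8]
dup  → [-7, -40, 8, 8]
*    → [-7, -40, 64]
over → [-7, -40, 64, -40]
+    → [-7, -40, 24]
swap → [-7, 24, -40]
mod  → [-7, 24]
+    → [17]
drop → []
-2   → [-2]
dup  → [-2, -2]

0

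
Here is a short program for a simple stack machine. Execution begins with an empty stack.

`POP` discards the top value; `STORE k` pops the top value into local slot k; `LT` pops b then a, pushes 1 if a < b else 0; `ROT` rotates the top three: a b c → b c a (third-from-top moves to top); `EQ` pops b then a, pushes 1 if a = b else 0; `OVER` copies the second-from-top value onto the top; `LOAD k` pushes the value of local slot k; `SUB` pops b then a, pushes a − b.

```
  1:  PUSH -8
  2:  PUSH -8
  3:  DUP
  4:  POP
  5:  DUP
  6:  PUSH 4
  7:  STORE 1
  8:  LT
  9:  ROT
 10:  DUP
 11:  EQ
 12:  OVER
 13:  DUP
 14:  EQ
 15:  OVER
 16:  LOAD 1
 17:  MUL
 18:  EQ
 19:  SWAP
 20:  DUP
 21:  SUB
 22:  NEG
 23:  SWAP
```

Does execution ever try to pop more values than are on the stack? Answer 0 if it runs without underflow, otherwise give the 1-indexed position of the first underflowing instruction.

9

PUSH -8 → [-8]
PUSH -8 → [-8, -8]
DUP     → [-8, -8, -8]
POP     → [-8, -8]
DUP     → [-8, -8, -8]
PUSH 4  → [-8, -8, -8, 4]
STORE 1 → [-8, -8, -8]
LT      → [-8, 0]
ROT  — needs 3 operands, stack has 2 → underflow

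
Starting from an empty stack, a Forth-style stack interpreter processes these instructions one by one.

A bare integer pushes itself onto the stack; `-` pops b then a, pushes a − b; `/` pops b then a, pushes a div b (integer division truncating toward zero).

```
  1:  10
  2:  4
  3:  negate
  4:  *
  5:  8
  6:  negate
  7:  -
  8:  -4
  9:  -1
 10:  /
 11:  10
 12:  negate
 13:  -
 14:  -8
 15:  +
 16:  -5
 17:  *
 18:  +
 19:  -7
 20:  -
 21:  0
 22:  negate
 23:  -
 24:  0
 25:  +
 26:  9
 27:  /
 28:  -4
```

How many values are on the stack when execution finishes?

10     -> [10]
4      -> [10, 4]
negate -> [10, -4]
*      -> [-40]
8      -> [-40, 8]
negate -> [-40, -8]
-      -> [-32]
-4     -> [-32, -4]
-1     -> [-32, -4, -1]
/      -> [-32, 4]
10     -> [-32, 4, 10]
negate -> [-32, 4, -10]
-      -> [-32, 14]
-8     -> [-32, 14, -8]
+      -> [-32, 6]
-5     -> [-32, 6, -5]
*      -> [-32, -30]
+      -> [-62]
-7     -> [-62, -7]
-      -> [-55]
0      -> [-55, 0]
negate -> [-55, 0]
-      -> [-55]
0      -> [-55, 0]
+      -> [-55]
9      -> [-55, 9]
/      -> [-6]
-4     -> [-6, -4]

2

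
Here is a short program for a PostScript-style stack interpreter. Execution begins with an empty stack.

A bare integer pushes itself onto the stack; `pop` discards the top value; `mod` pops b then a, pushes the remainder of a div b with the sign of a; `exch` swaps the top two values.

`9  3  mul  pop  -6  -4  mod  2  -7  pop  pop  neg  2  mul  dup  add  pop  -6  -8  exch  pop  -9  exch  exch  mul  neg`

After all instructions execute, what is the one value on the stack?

9    -> 9
3    -> 9 3
mul  -> 27
pop  -> (empty)
-6   -> -6
-4   -> -6 -4
mod  -> -2
2    -> -2 2
-7   -> -2 2 -7
pop  -> -2 2
pop  -> -2
neg  -> 2
2    -> 2 2
mul  -> 4
dup  -> 4 4
add  -> 8
pop  -> (empty)
-6   -> -6
-8   -> -6 -8
exch -> -8 -6
pop  -> -8
-9   -> -8 -9
exch -> -9 -8
exch -> -8 -9
mul  -> 72
neg  -> -72

-72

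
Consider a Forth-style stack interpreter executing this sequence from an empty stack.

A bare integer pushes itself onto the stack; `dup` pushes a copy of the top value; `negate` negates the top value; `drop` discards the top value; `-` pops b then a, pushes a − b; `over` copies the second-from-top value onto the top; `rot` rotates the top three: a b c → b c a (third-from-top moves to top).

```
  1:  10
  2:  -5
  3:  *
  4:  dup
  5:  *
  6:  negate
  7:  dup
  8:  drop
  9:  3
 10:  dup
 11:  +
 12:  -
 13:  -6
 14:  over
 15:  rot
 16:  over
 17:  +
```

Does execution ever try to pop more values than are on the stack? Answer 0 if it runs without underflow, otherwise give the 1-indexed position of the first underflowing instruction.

10     : 10
-5     : 10 -5
*      : -50
dup    : -50 -50
*      : 2500
negate : -2500
dup    : -2500 -2500
drop   : -2500
3      : -2500 3
dup    : -2500 3 3
+      : -2500 6
-      : -2506
-6     : -2506 -6
over   : -2506 -6 -2506
rot    : -6 -2506 -2506
over   : -6 -2506 -2506 -2506
+      : -6 -2506 -5012

0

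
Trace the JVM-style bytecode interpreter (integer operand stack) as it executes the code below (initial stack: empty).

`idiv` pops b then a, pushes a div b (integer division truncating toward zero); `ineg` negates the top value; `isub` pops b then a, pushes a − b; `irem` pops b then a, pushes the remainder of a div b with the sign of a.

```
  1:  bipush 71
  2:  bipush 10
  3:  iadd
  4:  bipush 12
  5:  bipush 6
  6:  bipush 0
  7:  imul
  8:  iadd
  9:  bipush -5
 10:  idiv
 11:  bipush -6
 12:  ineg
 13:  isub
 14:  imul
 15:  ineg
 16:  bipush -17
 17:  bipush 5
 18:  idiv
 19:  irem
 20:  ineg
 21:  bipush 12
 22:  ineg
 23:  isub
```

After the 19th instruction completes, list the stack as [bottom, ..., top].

bipush 71   [71]
bipush 10   [71, 10]
iadd        [81]
bipush 12   [81, 12]
bipush 6    [81, 12, 6]
bipush 0    [81, 12, 6, 0]
imul        [81, 12, 0]
iadd        [81, 12]
bipush -5   [81, 12, -5]
idiv        [81, -2]
bipush -6   [81, -2, -6]
ineg        [81, -2, 6]
isub        [81, -8]
imul        [-648]
ineg        [648]
bipush -17  [648, -17]
bipush 5    [648, -17, 5]
idiv        [648, -3]
irem        [0]

[0]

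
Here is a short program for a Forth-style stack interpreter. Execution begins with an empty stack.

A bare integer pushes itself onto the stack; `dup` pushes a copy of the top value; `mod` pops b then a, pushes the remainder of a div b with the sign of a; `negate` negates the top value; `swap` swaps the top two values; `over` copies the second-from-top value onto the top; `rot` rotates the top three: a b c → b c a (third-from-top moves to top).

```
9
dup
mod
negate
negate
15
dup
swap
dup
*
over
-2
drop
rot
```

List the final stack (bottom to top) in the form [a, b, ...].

9      -> 9
dup    -> 9 9
mod    -> 0
negate -> 0
negate -> 0
15     -> 0 15
dup    -> 0 15 15
swap   -> 0 15 15
dup    -> 0 15 15 15
*      -> 0 15 225
over   -> 0 15 225 15
-2     -> 0 15 225 15 -2
drop   -> 0 15 225 15
rot    -> 0 225 15 15

[0, 225, 15, 15]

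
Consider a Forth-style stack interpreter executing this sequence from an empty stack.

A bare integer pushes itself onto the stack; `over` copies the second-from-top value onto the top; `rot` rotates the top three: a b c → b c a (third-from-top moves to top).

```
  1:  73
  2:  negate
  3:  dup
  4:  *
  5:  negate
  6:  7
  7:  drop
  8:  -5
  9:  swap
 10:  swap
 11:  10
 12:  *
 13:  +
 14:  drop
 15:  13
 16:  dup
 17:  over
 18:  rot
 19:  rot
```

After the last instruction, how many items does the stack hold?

3

73      73
negate  -73
dup     -73 -73
*       5329
negate  -5329
7       -5329 7
drop    -5329
-5      -5329 -5
swap    -5 -5329
swap    -5329 -5
10      -5329 -5 10
*       -5329 -50
+       -5379
drop    (empty)
13      13
dup     13 13
over    13 13 13
rot     13 13 13
rot     13 13 13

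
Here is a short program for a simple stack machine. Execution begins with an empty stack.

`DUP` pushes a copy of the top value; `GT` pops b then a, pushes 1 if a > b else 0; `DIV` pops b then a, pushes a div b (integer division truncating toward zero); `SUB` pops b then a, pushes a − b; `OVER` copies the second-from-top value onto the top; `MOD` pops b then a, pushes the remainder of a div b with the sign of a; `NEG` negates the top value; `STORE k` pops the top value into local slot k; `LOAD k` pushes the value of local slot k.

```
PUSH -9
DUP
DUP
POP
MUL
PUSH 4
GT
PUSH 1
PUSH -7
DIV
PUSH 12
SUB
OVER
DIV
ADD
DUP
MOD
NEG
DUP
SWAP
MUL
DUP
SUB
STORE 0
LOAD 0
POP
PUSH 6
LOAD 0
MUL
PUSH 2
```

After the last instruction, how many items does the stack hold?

2

PUSH -9 → [-9]
DUP     → [-9, -9]
DUP     → [-9, -9, -9]
POP     → [-9, -9]
MUL     → [81]
PUSH 4  → [81, 4]
GT      → [1]
PUSH 1  → [1, 1]
PUSH -7 → [1, 1, -7]
DIV     → [1, 0]
PUSH 12 → [1, 0, 12]
SUB     → [1, -12]
OVER    → [1, -12, 1]
DIV     → [1, -12]
ADD     → [-11]
DUP     → [-11, -11]
MOD     → [0]
NEG     → [0]
DUP     → [0, 0]
SWAP    → [0, 0]
MUL     → [0]
DUP     → [0, 0]
SUB     → [0]
STORE 0 → []
LOAD 0  → [0]
POP     → []
PUSH 6  → [6]
LOAD 0  → [6, 0]
MUL     → [0]
PUSH 2  → [0, 2]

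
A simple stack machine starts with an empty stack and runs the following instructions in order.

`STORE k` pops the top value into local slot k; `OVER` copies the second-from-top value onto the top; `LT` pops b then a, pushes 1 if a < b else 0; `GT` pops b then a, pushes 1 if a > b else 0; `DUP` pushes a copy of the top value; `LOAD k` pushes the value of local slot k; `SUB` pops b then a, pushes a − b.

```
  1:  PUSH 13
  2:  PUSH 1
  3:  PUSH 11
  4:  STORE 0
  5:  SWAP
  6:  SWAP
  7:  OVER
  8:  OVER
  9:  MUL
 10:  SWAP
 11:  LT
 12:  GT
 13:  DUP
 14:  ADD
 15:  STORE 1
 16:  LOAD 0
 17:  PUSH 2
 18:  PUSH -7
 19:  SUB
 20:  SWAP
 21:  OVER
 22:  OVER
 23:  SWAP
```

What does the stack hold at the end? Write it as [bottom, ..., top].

[9, 11, 11, 9]

PUSH 13  [13]
PUSH 1   [13, 1]
PUSH 11  [13, 1, 11]
STORE 0  [13, 1]
SWAP     [1, 13]
SWAP     [13, 1]
OVER     [13, 1, 13]
OVER     [13, 1, 13, 1]
MUL      [13, 1, 13]
SWAP     [13, 13, 1]
LT       [13, 0]
GT       [1]
DUP      [1, 1]
ADD      [2]
STORE 1  []
LOAD 0   [11]
PUSH 2   [11, 2]
PUSH -7  [11, 2, -7]
SUB      [11, 9]
SWAP     [9, 11]
OVER     [9, 11, 9]
OVER     [9, 11, 9, 11]
SWAP     [9, 11, 11, 9]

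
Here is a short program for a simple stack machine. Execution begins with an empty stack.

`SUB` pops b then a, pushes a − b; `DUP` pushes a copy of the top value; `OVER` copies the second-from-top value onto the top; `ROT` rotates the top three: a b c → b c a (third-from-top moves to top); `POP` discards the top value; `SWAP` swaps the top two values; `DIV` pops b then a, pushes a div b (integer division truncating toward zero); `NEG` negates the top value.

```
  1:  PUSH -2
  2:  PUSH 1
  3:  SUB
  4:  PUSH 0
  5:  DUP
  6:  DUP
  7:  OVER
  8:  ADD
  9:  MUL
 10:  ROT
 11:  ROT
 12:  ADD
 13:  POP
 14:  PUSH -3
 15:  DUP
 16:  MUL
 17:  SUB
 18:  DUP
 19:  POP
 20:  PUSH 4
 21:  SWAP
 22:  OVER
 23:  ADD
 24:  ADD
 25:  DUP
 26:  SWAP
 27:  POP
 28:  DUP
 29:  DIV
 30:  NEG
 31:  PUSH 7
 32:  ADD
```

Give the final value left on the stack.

PUSH -2 : -2
PUSH 1  : -2 1
SUB     : -3
PUSH 0  : -3 0
DUP     : -3 0 0
DUP     : -3 0 0 0
OVER    : -3 0 0 0 0
ADD     : -3 0 0 0
MUL     : -3 0 0
ROT     : 0 0 -3
ROT     : 0 -3 0
ADD     : 0 -3
POP     : 0
PUSH -3 : 0 -3
DUP     : 0 -3 -3
MUL     : 0 9
SUB     : -9
DUP     : -9 -9
POP     : -9
PUSH 4  : -9 4
SWAP    : 4 -9
OVER    : 4 -9 4
ADD     : 4 -5
ADD     : -1
DUP     : -1 -1
SWAP    : -1 -1
POP     : -1
DUP     : -1 -1
DIV     : 1
NEG     : -1
PUSH 7  : -1 7
ADD     : 6

6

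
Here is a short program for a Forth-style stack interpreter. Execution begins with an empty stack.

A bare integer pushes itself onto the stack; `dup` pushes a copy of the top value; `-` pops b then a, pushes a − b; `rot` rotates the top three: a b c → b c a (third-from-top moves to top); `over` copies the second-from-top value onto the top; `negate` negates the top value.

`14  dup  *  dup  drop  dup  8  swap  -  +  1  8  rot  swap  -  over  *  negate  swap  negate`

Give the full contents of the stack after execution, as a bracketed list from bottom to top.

14      14
dup     14 14
*       196
dup     196 196
drop    196
dup     196 196
8       196 196 8
swap    196 8 196
-       196 -188
+       8
1       8 1
8       8 1 8
rot     1 8 8
swap    1 8 8
-       1 0
over    1 0 1
*       1 0
negate  1 0
swap    0 1
negate  0 -1

[0, -1]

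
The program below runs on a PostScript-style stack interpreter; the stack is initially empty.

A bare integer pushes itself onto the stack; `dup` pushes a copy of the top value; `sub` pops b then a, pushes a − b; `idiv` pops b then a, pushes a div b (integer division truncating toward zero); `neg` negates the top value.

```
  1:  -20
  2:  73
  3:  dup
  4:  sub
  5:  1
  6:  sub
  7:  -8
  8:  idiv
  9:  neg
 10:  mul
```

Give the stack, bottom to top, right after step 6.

-20  -20
73   -20 73
dup  -20 73 73
sub  -20 0
1    -20 0 1
sub  -20 -1

[-20, -1]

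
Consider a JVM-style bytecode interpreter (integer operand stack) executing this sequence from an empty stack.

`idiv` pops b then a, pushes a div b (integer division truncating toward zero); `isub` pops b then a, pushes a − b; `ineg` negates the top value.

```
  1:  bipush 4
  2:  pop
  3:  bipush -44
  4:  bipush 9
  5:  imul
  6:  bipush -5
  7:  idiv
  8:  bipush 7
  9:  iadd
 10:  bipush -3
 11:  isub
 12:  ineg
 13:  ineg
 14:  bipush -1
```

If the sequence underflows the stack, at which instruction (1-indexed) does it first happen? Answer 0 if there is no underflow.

bipush 4   → 4
pop        → (empty)
bipush -44 → -44
bipush 9   → -44 9
imul       → -396
bipush -5  → -396 -5
idiv       → 79
bipush 7   → 79 7
iadd       → 86
bipush -3  → 86 -3
isub       → 89
ineg       → -89
ineg       → 89
bipush -1  → 89 -1

0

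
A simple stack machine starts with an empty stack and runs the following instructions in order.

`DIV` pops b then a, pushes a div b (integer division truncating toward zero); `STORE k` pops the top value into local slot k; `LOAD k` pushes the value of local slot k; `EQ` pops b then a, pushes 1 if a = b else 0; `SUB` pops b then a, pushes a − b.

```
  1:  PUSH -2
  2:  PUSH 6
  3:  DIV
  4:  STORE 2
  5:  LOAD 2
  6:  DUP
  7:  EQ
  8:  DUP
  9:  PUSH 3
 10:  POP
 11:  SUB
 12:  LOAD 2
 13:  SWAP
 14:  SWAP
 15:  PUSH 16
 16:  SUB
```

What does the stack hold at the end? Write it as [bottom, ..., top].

PUSH -2 : [-2]
PUSH 6  : [-2, 6]
DIV     : [0]
STORE 2 : []
LOAD 2  : [0]
DUP     : [0, 0]
EQ      : [1]
DUP     : [1, 1]
PUSH 3  : [1, 1, 3]
POP     : [1, 1]
SUB     : [0]
LOAD 2  : [0, 0]
SWAP    : [0, 0]
SWAP    : [0, 0]
PUSH 16 : [0, 0, 16]
SUB     : [0, -16]

[0, -16]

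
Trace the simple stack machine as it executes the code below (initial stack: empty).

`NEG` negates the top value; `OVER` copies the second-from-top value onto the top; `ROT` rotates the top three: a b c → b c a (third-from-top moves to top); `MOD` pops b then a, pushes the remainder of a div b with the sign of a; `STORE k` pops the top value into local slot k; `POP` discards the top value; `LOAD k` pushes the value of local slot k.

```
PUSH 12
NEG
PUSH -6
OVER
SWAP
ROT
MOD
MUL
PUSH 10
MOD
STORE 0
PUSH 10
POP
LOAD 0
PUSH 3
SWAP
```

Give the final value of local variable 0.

2

PUSH 12 → 12
NEG     → -12
PUSH -6 → -12 -6
OVER    → -12 -6 -12
SWAP    → -12 -12 -6
ROT     → -12 -6 -12
MOD     → -12 -6
MUL     → 72
PUSH 10 → 72 10
MOD     → 2
STORE 0 → (empty)
PUSH 10 → 10
POP     → (empty)
LOAD 0  → 2
PUSH 3  → 2 3
SWAP    → 3 2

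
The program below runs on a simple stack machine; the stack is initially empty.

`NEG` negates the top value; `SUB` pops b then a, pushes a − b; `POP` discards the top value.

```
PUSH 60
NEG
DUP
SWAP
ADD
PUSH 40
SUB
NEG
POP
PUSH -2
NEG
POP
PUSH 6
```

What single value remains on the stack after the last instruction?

6

PUSH 60 : 60
NEG     : -60
DUP     : -60 -60
SWAP    : -60 -60
ADD     : -120
PUSH 40 : -120 40
SUB     : -160
NEG     : 160
POP     : (empty)
PUSH -2 : -2
NEG     : 2
POP     : (empty)
PUSH 6  : 6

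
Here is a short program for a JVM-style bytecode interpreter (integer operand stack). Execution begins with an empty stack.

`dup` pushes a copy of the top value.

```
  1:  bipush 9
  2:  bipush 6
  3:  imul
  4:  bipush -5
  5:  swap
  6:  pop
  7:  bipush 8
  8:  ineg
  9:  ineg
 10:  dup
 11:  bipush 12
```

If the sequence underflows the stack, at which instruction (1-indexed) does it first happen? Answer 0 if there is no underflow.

0

bipush 9  → 9
bipush 6  → 9 6
imul      → 54
bipush -5 → 54 -5
swap      → -5 54
pop       → -5
bipush 8  → -5 8
ineg      → -5 -8
ineg      → -5 8
dup       → -5 8 8
bipush 12 → -5 8 8 12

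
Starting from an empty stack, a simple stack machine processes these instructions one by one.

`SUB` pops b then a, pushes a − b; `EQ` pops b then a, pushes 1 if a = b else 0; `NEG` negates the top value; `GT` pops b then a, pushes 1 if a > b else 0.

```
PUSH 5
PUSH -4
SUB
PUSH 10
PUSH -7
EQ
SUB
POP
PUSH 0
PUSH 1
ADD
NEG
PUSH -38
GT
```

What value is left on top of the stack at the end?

PUSH 5   → [5]
PUSH -4  → [5, -4]
SUB      → [9]
PUSH 10  → [9, 10]
PUSH -7  → [9, 10, -7]
EQ       → [9, 0]
SUB      → [9]
POP      → []
PUSH 0   → [0]
PUSH 1   → [0, 1]
ADD      → [1]
NEG      → [-1]
PUSH -38 → [-1, -38]
GT       → [1]

1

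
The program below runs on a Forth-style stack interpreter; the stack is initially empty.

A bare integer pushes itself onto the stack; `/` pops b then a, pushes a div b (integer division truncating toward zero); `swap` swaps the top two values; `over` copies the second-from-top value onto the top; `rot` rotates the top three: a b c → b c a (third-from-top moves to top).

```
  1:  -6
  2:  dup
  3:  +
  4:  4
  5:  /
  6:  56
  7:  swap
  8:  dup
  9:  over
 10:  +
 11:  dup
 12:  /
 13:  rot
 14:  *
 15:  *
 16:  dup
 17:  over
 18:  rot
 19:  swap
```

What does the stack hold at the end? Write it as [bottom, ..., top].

[-168, -168, -168]

-6    [-6]
dup   [-6, -6]
+     [-12]
4     [-12, 4]
/     [-3]
56    [-3, 56]
swap  [56, -3]
dup   [56, -3, -3]
over  [56, -3, -3, -3]
+     [56, -3, -6]
dup   [56, -3, -6, -6]
/     [56, -3, 1]
rot   [-3, 1, 56]
*     [-3, 56]
*     [-168]
dup   [-168, -168]
over  [-168, -168, -168]
rot   [-168, -168, -168]
swap  [-168, -168, -168]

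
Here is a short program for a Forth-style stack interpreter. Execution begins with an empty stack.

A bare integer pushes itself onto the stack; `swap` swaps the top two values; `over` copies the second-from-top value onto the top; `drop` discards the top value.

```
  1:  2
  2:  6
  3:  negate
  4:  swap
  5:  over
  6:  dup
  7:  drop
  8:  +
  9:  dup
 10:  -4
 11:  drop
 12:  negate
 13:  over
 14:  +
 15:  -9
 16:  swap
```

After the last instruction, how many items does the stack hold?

4

2       [2]
6       [2, 6]
negate  [2, -6]
swap    [-6, 2]
over    [-6, 2, -6]
dup     [-6, 2, -6, -6]
drop    [-6, 2, -6]
+       [-6, -4]
dup     [-6, -4, -4]
-4      [-6, -4, -4, -4]
drop    [-6, -4, -4]
negate  [-6, -4, 4]
over    [-6, -4, 4, -4]
+       [-6, -4, 0]
-9      [-6, -4, 0, -9]
swap    [-6, -4, -9, 0]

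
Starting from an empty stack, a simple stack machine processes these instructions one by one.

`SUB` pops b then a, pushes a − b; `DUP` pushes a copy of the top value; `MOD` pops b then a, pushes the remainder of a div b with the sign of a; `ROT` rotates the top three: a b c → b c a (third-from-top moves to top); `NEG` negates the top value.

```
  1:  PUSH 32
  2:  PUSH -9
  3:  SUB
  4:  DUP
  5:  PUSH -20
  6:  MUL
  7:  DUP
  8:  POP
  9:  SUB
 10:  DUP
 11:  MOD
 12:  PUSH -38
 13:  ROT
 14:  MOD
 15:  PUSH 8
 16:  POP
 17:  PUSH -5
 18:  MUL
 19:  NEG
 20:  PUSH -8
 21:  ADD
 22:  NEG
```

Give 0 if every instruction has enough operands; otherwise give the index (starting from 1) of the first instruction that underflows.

13

PUSH 32   [32]
PUSH -9   [32, -9]
SUB       [41]
DUP       [41, 41]
PUSH -20  [41, 41, -20]
MUL       [41, -820]
DUP       [41, -820, -820]
POP       [41, -820]
SUB       [861]
DUP       [861, 861]
MOD       [0]
PUSH -38  [0, -38]
ROT  — needs 3 operands, stack has 2 → underflow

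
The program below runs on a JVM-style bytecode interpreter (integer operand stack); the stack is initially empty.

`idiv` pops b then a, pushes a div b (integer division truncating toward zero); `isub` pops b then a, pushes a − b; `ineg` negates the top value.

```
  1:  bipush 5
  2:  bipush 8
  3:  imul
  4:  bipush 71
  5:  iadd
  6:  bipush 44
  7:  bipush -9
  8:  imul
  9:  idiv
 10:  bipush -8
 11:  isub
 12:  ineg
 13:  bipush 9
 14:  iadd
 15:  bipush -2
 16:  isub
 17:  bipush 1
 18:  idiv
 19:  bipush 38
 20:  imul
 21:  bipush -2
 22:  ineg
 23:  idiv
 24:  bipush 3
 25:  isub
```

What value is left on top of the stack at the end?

bipush 5  -> [5]
bipush 8  -> [5, 8]
imul      -> [40]
bipush 71 -> [40, 71]
iadd      -> [111]
bipush 44 -> [111, 44]
bipush -9 -> [111, 44, -9]
imul      -> [111, -396]
idiv      -> [0]
bipush -8 -> [0, -8]
isub      -> [8]
ineg      -> [-8]
bipush 9  -> [-8, 9]
iadd      -> [1]
bipush -2 -> [1, -2]
isub      -> [3]
bipush 1  -> [3, 1]
idiv      -> [3]
bipush 38 -> [3, 38]
imul      -> [114]
bipush -2 -> [114, -2]
ineg      -> [114, 2]
idiv      -> [57]
bipush 3  -> [57, 3]
isub      -> [54]

54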